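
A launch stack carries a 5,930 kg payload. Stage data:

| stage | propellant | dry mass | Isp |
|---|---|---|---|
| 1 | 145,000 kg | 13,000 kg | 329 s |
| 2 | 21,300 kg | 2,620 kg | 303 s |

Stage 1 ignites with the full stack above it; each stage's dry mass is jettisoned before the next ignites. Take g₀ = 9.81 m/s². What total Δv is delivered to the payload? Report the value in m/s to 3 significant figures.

Δv ≈ 8490 m/s

Ignition mass of stage 1 = 145,000+13,000 + 21,300+2,620 + 5,930 = 187,850 kg.
Stage 1: m₀ = 187,850 kg, m_f = 187,850 − 145,000 = 42,850 kg; Δv = 329×9.81×ln(4.384) = 3227.5×1.4779 ≈ 4770 m/s.
Stage 2: m₀ = 29,850 kg, m_f = 29,850 − 21,300 = 8,550 kg; Δv = 303×9.81×ln(3.491) = 2972.4×1.2503 ≈ 3716 m/s.
Total Δv = 4770 + 3716 = 8486 m/s.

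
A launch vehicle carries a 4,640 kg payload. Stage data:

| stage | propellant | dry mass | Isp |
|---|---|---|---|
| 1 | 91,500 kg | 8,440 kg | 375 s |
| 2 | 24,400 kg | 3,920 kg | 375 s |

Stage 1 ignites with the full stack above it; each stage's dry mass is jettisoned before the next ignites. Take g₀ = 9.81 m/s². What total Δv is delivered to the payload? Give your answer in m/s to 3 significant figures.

Ignition mass of stage 1 = 91,500+8,440 + 24,400+3,920 + 4,640 = 132,900 kg.
Stage 1: m₀ = 132,900 kg, m_f = 132,900 − 91,500 = 41,400 kg; Δv = 375×9.81×ln(3.21) = 3678.8×1.1663 ≈ 4291 m/s.
Stage 2: m₀ = 32,960 kg, m_f = 32,960 − 24,400 = 8,560 kg; Δv = 375×9.81×ln(3.85) = 3678.8×1.3482 ≈ 4960 m/s.
Total Δv = 4291 + 4960 = 9251 m/s.

Δv ≈ 9250 m/s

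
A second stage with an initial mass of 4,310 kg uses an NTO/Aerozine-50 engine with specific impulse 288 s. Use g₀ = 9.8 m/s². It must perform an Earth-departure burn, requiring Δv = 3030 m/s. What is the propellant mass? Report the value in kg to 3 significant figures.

v_e = Isp · g₀ = 288 × 9.8 = 2822.4 m/s.
m₀/m_f = exp(Δv / v_e) = exp(3030 / 2822.4) = exp(1.0736) = 2.9258.
m_f = 4,310 / 2.9258 = 1,473.1 kg, so propellant = m₀ − m_f = 4,310 − 1,473.1 = 2,836.9 kg.

propellant mass ≈ 2840 kg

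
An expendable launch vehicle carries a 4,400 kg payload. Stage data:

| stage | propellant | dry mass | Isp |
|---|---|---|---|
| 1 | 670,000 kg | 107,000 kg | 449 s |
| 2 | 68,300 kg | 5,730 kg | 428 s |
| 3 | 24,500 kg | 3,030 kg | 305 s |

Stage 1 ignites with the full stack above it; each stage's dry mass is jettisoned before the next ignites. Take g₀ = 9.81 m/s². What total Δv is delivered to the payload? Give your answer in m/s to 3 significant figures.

Ignition mass of stage 1 = 670,000+107,000 + 68,300+5,730 + 24,500+3,030 + 4,400 = 882,960 kg.
Stage 1: m₀ = 882,960 kg, m_f = 882,960 − 670,000 = 212,960 kg; Δv = 449×9.81×ln(4.146) = 4404.7×1.4222 ≈ 6264 m/s.
Stage 2: m₀ = 105,960 kg, m_f = 105,960 − 68,300 = 37,660 kg; Δv = 428×9.81×ln(2.814) = 4198.7×1.0345 ≈ 4343 m/s.
Stage 3: m₀ = 31,930 kg, m_f = 31,930 − 24,500 = 7,430 kg; Δv = 305×9.81×ln(4.297) = 2992.1×1.4580 ≈ 4362 m/s.
Total Δv = 6264 + 4343 + 4362 = 14969 m/s.

Δv ≈ 15000 m/s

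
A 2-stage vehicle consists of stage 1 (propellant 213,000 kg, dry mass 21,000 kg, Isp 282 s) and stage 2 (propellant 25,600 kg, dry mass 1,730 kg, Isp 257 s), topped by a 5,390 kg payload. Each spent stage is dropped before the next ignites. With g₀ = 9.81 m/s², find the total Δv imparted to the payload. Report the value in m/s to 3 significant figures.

Δv ≈ 8280 m/s

Ignition mass of stage 1 = 213,000+21,000 + 25,600+1,730 + 5,390 = 266,720 kg.
Stage 1: m₀ = 266,720 kg, m_f = 266,720 − 213,000 = 53,720 kg; Δv = 282×9.81×ln(4.965) = 2766.4×1.6024 ≈ 4433 m/s.
Stage 2: m₀ = 32,720 kg, m_f = 32,720 − 25,600 = 7,120 kg; Δv = 257×9.81×ln(4.596) = 2521.2×1.5251 ≈ 3845 m/s.
Total Δv = 4433 + 3845 = 8278 m/s.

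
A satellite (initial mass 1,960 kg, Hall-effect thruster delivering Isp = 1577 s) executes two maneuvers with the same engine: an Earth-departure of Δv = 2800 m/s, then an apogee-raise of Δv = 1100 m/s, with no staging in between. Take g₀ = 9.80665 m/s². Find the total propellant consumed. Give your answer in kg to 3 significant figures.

v_e = Isp · g₀ = 1577 × 9.80665 = 15465.1 m/s.
After the first burn: m = 1960 × exp(−2800/15465.1) = 1960 × 0.83439 = 1,635.4 kg.
After the second burn: m = 1,635.4 × exp(−1100/15465.1) = 1,635.4 × 0.93134 = 1,523.11 kg.
Total propellant = m₀ − m_final = 1960 − 1,523.11 = 436.89 kg.

total propellant consumed ≈ 437 kg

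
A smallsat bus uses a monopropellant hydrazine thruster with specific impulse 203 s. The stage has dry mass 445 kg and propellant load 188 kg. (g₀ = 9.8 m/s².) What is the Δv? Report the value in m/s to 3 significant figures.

Δv ≈ 701 m/s

v_e = Isp · g₀ = 203 × 9.8 = 1989.4 m/s.
m₀ = m_dry + m_prop = 445 + 188 = 633 kg.
Rocket equation: Δv = v_e · ln(m₀/m_f) = 1989.4 × ln(1.422) = 1989.4 × 0.3524 ≈ 701.1 m/s.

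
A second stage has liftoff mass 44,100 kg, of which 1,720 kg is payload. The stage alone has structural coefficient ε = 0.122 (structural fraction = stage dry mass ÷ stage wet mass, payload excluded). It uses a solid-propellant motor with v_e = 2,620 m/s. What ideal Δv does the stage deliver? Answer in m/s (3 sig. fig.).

Stage wet mass = m₀ − payload = 44,100 − 1,720 = 42,380 kg.
Stage dry mass = ε × stage wet mass = 0.122 × 42,380 = 5,170.36 kg.
Burnout mass m_f = stage dry + payload = 5,170.36 + 1,720 = 6,890.36 kg.
Using Δv = v_e ln(m₀/m_f): Δv = v_e · ln(44,100/6,890.36) = 2620.0 × ln(6.4) = 2620.0 × 1.8563 ≈ 4864 m/s.

Δv ≈ 4860 m/s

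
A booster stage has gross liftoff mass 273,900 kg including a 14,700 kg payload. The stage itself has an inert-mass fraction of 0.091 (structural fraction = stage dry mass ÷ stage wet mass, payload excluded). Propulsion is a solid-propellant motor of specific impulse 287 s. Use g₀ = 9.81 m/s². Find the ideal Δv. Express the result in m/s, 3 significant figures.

Δv ≈ 5540 m/s

Stage wet mass = m₀ − payload = 273,900 − 14,700 = 259,200 kg.
Stage dry mass = ε × stage wet mass = 0.091 × 259,200 = 23,587.2 kg.
Burnout mass m_f = stage dry + payload = 23,587.2 + 14,700 = 38,287.2 kg.
v_e = Isp · g₀ = 287 × 9.81 = 2815.5 m/s.
Rocket equation: Δv = v_e · ln(273,900/38,287.2) = 2815.5 × ln(7.154) = 2815.5 × 1.9676 ≈ 5540 m/s.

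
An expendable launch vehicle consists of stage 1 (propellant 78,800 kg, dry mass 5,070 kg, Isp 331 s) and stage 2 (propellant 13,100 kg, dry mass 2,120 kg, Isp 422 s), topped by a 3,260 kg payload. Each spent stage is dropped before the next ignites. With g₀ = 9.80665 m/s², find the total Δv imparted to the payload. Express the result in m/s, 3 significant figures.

Δv ≈ 9880 m/s

Ignition mass of stage 1 = 78,800+5,070 + 13,100+2,120 + 3,260 = 102,350 kg.
Stage 1: m₀ = 102,350 kg, m_f = 102,350 − 78,800 = 23,550 kg; Δv = 331×9.80665×ln(4.346) = 3246.0×1.4693 ≈ 4769 m/s.
Stage 2: m₀ = 18,480 kg, m_f = 18,480 − 13,100 = 5,380 kg; Δv = 422×9.80665×ln(3.435) = 4138.4×1.2340 ≈ 5107 m/s.
Total Δv = 4769 + 5107 = 9876 m/s.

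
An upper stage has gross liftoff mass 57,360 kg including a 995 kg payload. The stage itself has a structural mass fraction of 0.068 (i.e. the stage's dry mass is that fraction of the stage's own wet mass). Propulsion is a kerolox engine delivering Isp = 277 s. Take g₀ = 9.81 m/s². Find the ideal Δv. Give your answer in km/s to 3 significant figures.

Δv ≈ 6.73 km/s

Stage wet mass = m₀ − payload = 57,360 − 995 = 56,365 kg.
Stage dry mass = ε × stage wet mass = 0.068 × 56,365 = 3,832.82 kg.
Burnout mass m_f = stage dry + payload = 3,832.82 + 995 = 4,827.82 kg.
v_e = Isp · g₀ = 277 × 9.81 = 2717.4 m/s.
Δv = v_e · ln(57,360/4,827.82) = 2717.4 × ln(11.88) = 2717.4 × 2.4750 ≈ 6725 m/s.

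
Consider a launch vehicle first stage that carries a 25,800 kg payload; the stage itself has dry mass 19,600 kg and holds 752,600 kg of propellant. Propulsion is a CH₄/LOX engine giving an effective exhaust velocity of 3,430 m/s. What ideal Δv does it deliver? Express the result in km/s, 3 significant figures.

Δv ≈ 9.83 km/s

m₀ = payload + dry + propellant = 25,800 + 19,600 + 752,600 = 798,000 kg.
m_f = payload + dry = 25,800 + 19,600 = 45,400 kg.
From the ideal rocket equation, Δv = v_e · ln(m₀/m_f) = 3430.0 × ln(17.58) = 3430.0 × 2.8666 ≈ 9832.4 m/s.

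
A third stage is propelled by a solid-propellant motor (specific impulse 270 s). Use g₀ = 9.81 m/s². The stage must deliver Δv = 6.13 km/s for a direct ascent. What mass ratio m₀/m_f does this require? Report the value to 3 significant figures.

v_e = Isp · g₀ = 270 × 9.81 = 2648.7 m/s.
Rocket equation: m₀/m_f = exp(Δv / v_e) = exp(6130 / 2648.7) = exp(2.3143) = 10.1183.

mass ratio ≈ 10.1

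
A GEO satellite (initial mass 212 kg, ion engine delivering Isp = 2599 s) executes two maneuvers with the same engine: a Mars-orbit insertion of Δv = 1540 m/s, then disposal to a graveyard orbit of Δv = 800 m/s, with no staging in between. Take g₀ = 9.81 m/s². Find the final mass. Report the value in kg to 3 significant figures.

final mass ≈ 193 kg

v_e = Isp · g₀ = 2599 × 9.81 = 25496.2 m/s.
After the first burn: m = 212 × exp(−1540/25496.2) = 212 × 0.94139 = 199.575 kg.
After the second burn: m = 199.575 × exp(−800/25496.2) = 199.575 × 0.96911 = 193.41 kg.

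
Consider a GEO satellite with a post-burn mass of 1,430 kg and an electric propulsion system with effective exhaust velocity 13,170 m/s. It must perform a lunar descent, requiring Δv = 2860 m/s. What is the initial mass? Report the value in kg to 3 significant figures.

Using Δv = v_e ln(m₀/m_f): m₀/m_f = exp(Δv / v_e) = exp(2860 / 13170.0) = exp(0.2172) = 1.2425.
m₀ = m_f × 1.2425 = 1,430 × 1.2425 = 1,776.78 kg.

initial mass ≈ 1780 kg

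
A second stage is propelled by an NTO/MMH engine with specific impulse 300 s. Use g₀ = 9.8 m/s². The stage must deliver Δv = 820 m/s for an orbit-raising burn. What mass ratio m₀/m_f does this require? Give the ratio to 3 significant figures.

v_e = Isp · g₀ = 300 × 9.8 = 2940.0 m/s.
m₀/m_f = exp(Δv / v_e) = exp(820 / 2940.0) = exp(0.2789) = 1.3217.

mass ratio ≈ 1.32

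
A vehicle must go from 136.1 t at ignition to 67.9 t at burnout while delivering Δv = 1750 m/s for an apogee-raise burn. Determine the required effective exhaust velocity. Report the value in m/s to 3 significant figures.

ln(m₀/m_f) = ln(136100/67900) = ln(2.004) = 0.6954.
From the ideal rocket equation, v_e = Δv / ln(m₀/m_f) = 1750 / 0.6954 = 2516.7 m/s.

v_e ≈ 2520 m/s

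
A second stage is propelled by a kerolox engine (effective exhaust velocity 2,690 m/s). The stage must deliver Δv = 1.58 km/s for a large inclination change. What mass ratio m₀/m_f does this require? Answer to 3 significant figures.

From the ideal rocket equation, m₀/m_f = exp(Δv / v_e) = exp(1580 / 2690.0) = exp(0.5874) = 1.7992.

mass ratio ≈ 1.80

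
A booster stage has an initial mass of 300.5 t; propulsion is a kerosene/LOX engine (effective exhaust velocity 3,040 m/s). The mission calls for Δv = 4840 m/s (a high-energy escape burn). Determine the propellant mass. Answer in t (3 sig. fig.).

propellant mass ≈ 239 t

Rocket equation: m₀/m_f = exp(Δv / v_e) = exp(4840 / 3040.0) = exp(1.5921) = 4.9141.
m_f = 300.5 / 4.9141 = 61.1506 t, so propellant = m₀ − m_f = 300.5 − 61.1506 = 239.3494 t.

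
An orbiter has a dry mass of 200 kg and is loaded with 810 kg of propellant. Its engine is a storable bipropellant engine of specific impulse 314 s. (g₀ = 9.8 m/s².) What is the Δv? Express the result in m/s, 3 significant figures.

Δv ≈ 4980 m/s

v_e = Isp · g₀ = 314 × 9.8 = 3077.2 m/s.
m₀ = m_dry + m_prop = 200 + 810 = 1,010 kg.
Δv = v_e · ln(m₀/m_f) = 3077.2 × ln(5.05) = 3077.2 × 1.6194 ≈ 4983.2 m/s.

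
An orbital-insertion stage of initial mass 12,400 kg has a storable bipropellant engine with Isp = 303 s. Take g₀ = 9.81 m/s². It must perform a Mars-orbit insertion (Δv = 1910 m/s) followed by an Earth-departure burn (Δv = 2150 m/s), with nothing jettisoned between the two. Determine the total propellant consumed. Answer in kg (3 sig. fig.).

v_e = Isp · g₀ = 303 × 9.81 = 2972.4 m/s.
After the first burn: m = 12400 × exp(−1910/2972.4) = 12400 × 0.52594 = 6,521.66 kg.
After the second burn: m = 6,521.66 × exp(−2150/2972.4) = 6,521.66 × 0.48514 = 3,163.92 kg.
Total propellant = m₀ − m_final = 12400 − 3,163.92 = 9,236.08 kg.

total propellant consumed ≈ 9240 kg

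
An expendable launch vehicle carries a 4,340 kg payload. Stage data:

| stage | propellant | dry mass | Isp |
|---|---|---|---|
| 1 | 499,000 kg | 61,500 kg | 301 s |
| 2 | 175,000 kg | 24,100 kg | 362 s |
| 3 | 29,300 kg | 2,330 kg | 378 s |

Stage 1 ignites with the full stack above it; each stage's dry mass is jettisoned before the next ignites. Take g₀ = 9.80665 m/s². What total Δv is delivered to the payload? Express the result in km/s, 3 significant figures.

Δv ≈ 14.0 km/s

Ignition mass of stage 1 = 499,000+61,500 + 175,000+24,100 + 29,300+2,330 + 4,340 = 795,570 kg.
Stage 1: m₀ = 795,570 kg, m_f = 795,570 − 499,000 = 296,570 kg; Δv = 301×9.80665×ln(2.683) = 2951.8×0.9868 ≈ 2913 m/s.
Stage 2: m₀ = 235,070 kg, m_f = 235,070 − 175,000 = 60,070 kg; Δv = 362×9.80665×ln(3.913) = 3550.0×1.3644 ≈ 4844 m/s.
Stage 3: m₀ = 35,970 kg, m_f = 35,970 − 29,300 = 6,670 kg; Δv = 378×9.80665×ln(5.393) = 3706.9×1.6851 ≈ 6246 m/s.
Total Δv = 2913 + 4844 + 6246 = 14003 m/s.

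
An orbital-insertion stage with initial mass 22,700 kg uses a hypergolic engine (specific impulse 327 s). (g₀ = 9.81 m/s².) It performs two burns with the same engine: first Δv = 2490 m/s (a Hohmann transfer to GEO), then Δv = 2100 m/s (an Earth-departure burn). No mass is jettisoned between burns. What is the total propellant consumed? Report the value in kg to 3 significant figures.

v_e = Isp · g₀ = 327 × 9.81 = 3207.9 m/s.
After the first burn: m = 22700 × exp(−2490/3207.9) = 22700 × 0.46014 = 10,445.2 kg.
After the second burn: m = 10,445.2 × exp(−2100/3207.9) = 10,445.2 × 0.51963 = 5,427.64 kg.
Total propellant = m₀ − m_final = 22700 − 5,427.64 = 17,272.36 kg.

total propellant consumed ≈ 17300 kg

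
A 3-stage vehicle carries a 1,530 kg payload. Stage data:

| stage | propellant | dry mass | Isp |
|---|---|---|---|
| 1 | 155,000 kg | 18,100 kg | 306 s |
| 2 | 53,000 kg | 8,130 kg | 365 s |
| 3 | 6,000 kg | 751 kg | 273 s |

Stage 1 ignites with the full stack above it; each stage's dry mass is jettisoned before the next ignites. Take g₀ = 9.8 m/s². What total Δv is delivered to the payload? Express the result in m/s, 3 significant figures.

Δv ≈ 11700 m/s

Ignition mass of stage 1 = 155,000+18,100 + 53,000+8,130 + 6,000+751 + 1,530 = 242,511 kg.
Stage 1: m₀ = 242,511 kg, m_f = 242,511 − 155,000 = 87,511 kg; Δv = 306×9.8×ln(2.771) = 2998.8×1.0193 ≈ 3057 m/s.
Stage 2: m₀ = 69,411 kg, m_f = 69,411 − 53,000 = 16,411 kg; Δv = 365×9.8×ln(4.23) = 3577.0×1.4421 ≈ 5158 m/s.
Stage 3: m₀ = 8,281 kg, m_f = 8,281 − 6,000 = 2,281 kg; Δv = 273×9.8×ln(3.63) = 2675.4×1.2893 ≈ 3450 m/s.
Total Δv = 3057 + 5158 + 3450 = 11665 m/s.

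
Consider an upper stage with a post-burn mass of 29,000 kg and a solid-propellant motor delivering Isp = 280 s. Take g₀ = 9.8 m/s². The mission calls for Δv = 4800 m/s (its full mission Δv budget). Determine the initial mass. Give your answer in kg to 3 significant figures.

v_e = Isp · g₀ = 280 × 9.8 = 2744.0 m/s.
Rocket equation: m₀/m_f = exp(Δv / v_e) = exp(4800 / 2744.0) = exp(1.7493) = 5.7504.
m₀ = m_f × 5.7504 = 29,000 × 5.7504 = 166,762 kg.

initial mass ≈ 167000 kg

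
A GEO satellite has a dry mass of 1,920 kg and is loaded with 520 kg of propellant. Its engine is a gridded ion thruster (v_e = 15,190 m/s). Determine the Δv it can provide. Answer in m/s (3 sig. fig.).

m₀ = m_dry + m_prop = 1,920 + 520 = 2,440 kg.
By the Tsiolkovsky rocket equation, Δv = v_e · ln(m₀/m_f) = 15190.0 × ln(1.271) = 15190.0 × 0.2397 ≈ 3640.6 m/s.

Δv ≈ 3640 m/s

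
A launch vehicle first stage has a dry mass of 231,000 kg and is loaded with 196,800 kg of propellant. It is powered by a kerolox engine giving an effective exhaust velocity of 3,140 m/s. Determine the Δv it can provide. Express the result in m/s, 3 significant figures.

Δv ≈ 1930 m/s

m₀ = m_dry + m_prop = 231,000 + 196,800 = 427,800 kg.
Δv = v_e · ln(m₀/m_f) = 3140.0 × ln(1.852) = 3140.0 × 0.6162 ≈ 1935.0 m/s.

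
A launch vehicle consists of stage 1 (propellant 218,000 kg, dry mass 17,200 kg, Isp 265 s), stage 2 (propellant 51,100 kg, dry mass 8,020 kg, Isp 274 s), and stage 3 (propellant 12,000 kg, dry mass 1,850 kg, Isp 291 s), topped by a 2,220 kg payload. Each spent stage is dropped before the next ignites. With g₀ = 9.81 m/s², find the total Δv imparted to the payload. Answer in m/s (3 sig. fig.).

Δv ≈ 10100 m/s

Ignition mass of stage 1 = 218,000+17,200 + 51,100+8,020 + 12,000+1,850 + 2,220 = 310,390 kg.
Stage 1: m₀ = 310,390 kg, m_f = 310,390 − 218,000 = 92,390 kg; Δv = 265×9.81×ln(3.36) = 2599.7×1.2118 ≈ 3150 m/s.
Stage 2: m₀ = 75,190 kg, m_f = 75,190 − 51,100 = 24,090 kg; Δv = 274×9.81×ln(3.121) = 2687.9×1.1382 ≈ 3059 m/s.
Stage 3: m₀ = 16,070 kg, m_f = 16,070 − 12,000 = 4,070 kg; Δv = 291×9.81×ln(3.948) = 2854.7×1.3733 ≈ 3920 m/s.
Total Δv = 3150 + 3059 + 3920 = 10129 m/s.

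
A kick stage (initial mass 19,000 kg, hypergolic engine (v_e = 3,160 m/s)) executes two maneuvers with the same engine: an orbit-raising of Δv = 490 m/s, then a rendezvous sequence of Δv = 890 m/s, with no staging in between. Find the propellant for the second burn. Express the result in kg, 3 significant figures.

After the first burn: m = 19000 × exp(−490/3160.0) = 19000 × 0.85636 = 16,270.8 kg.
After the second burn: m = 16,270.8 × exp(−890/3160.0) = 16,270.8 × 0.75454 = 12,277 kg.
Second-burn propellant = 16,270.8 − 12,277 = 3,993.8 kg.

propellant for the second burn ≈ 3990 kg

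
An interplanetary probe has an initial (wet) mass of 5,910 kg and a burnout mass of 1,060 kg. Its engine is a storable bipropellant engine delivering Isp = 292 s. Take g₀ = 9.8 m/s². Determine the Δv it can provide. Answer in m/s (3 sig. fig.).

v_e = Isp · g₀ = 292 × 9.8 = 2861.6 m/s.
Δv = v_e · ln(m₀/m_f) = 2861.6 × ln(5.575) = 2861.6 × 1.7184 ≈ 4917.3 m/s.

Δv ≈ 4920 m/s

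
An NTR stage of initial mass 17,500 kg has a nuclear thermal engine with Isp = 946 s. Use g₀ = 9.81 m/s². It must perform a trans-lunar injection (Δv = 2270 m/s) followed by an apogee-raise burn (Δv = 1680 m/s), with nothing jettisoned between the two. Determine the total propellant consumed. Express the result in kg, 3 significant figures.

total propellant consumed ≈ 6070 kg

v_e = Isp · g₀ = 946 × 9.81 = 9280.3 m/s.
After the first burn: m = 17500 × exp(−2270/9280.3) = 17500 × 0.78301 = 13,702.7 kg.
After the second burn: m = 13,702.7 × exp(−1680/9280.3) = 13,702.7 × 0.83441 = 11,433.7 kg.
Total propellant = m₀ − m_final = 17500 − 11,433.7 = 6,066.3 kg.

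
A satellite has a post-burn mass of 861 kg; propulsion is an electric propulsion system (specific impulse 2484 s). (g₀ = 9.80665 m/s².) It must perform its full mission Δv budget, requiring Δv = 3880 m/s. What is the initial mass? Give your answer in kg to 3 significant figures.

v_e = Isp · g₀ = 2484 × 9.80665 = 24359.7 m/s.
m₀/m_f = exp(Δv / v_e) = exp(3880 / 24359.7) = exp(0.1593) = 1.1727.
m₀ = m_f × 1.1727 = 861 × 1.1727 = 1,009.69 kg.

initial mass ≈ 1010 kg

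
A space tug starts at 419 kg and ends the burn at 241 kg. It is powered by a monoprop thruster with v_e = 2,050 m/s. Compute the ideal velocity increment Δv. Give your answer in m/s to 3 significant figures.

Δv ≈ 1130 m/s

Using Δv = v_e ln(m₀/m_f): Δv = v_e · ln(m₀/m_f) = 2050.0 × ln(1.739) = 2050.0 × 0.5531 ≈ 1133.8 m/s.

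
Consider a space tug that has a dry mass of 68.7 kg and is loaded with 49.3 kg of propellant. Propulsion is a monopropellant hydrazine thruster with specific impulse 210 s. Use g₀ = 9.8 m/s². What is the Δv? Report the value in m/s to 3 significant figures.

Δv ≈ 1110 m/s

v_e = Isp · g₀ = 210 × 9.8 = 2058.0 m/s.
m₀ = m_dry + m_prop = 68.7 + 49.3 = 118 kg.
Δv = v_e · ln(m₀/m_f) = 2058.0 × ln(1.718) = 2058.0 × 0.5409 ≈ 1113.2 m/s.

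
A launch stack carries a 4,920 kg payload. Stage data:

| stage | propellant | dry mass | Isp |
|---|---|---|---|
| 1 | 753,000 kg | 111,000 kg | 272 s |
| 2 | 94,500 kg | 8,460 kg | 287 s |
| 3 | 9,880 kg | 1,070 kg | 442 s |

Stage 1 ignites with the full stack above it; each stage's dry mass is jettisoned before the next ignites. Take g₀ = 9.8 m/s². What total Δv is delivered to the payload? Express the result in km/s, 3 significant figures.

Δv ≈ 12.6 km/s

Ignition mass of stage 1 = 753,000+111,000 + 94,500+8,460 + 9,880+1,070 + 4,920 = 982,830 kg.
Stage 1: m₀ = 982,830 kg, m_f = 982,830 − 753,000 = 229,830 kg; Δv = 272×9.8×ln(4.276) = 2665.6×1.4531 ≈ 3873 m/s.
Stage 2: m₀ = 118,830 kg, m_f = 118,830 − 94,500 = 24,330 kg; Δv = 287×9.8×ln(4.884) = 2812.6×1.5860 ≈ 4461 m/s.
Stage 3: m₀ = 15,870 kg, m_f = 15,870 − 9,880 = 5,990 kg; Δv = 442×9.8×ln(2.649) = 4331.6×0.9743 ≈ 4220 m/s.
Total Δv = 3873 + 4461 + 4220 = 12554 m/s.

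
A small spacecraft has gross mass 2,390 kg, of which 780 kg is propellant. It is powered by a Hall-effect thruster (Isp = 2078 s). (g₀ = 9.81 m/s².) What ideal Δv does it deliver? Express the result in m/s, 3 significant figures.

Δv ≈ 8050 m/s

v_e = Isp · g₀ = 2078 × 9.81 = 20385.2 m/s.
m_f = m₀ − m_prop = 2,390 − 780 = 1,610 kg.
Using Δv = v_e ln(m₀/m_f): Δv = v_e · ln(m₀/m_f) = 20385.2 × ln(1.484) = 20385.2 × 0.3951 ≈ 8053.4 m/s.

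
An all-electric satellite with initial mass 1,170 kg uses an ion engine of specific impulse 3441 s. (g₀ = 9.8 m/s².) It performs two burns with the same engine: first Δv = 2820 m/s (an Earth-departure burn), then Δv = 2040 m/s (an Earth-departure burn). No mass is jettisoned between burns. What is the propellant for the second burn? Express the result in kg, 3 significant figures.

v_e = Isp · g₀ = 3441 × 9.8 = 33721.8 m/s.
After the first burn: m = 1170 × exp(−2820/33721.8) = 1170 × 0.91978 = 1,076.14 kg.
After the second burn: m = 1,076.14 × exp(−2040/33721.8) = 1,076.14 × 0.94130 = 1,012.97 kg.
Second-burn propellant = 1,076.14 − 1,012.97 = 63.17 kg.

propellant for the second burn ≈ 63.2 kg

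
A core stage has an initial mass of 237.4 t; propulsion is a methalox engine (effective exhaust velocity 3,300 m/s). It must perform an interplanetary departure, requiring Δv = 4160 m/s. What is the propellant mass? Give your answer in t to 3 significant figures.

m₀/m_f = exp(Δv / v_e) = exp(4160 / 3300.0) = exp(1.2606) = 3.5276.
m_f = 237.4 / 3.5276 = 67.2979 t, so propellant = m₀ − m_f = 237.4 − 67.2979 = 170.1021 t.

propellant mass ≈ 170 t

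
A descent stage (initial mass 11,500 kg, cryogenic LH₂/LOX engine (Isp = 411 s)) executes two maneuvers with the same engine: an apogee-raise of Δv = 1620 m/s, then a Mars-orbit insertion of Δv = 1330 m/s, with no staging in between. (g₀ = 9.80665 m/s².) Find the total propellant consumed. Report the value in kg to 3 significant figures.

v_e = Isp · g₀ = 411 × 9.80665 = 4030.5 m/s.
After the first burn: m = 11500 × exp(−1620/4030.5) = 11500 × 0.66903 = 7,693.85 kg.
After the second burn: m = 7,693.85 × exp(−1330/4030.5) = 7,693.85 × 0.71894 = 5,531.42 kg.
Total propellant = m₀ − m_final = 11500 − 5,531.42 = 5,968.58 kg.

total propellant consumed ≈ 5970 kg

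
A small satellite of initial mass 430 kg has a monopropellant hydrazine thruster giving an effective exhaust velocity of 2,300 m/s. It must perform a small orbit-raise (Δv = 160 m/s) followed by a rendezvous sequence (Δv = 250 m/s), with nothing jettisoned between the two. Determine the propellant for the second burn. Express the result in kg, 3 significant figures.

After the first burn: m = 430 × exp(−160/2300.0) = 430 × 0.93280 = 401.104 kg.
After the second burn: m = 401.104 × exp(−250/2300.0) = 401.104 × 0.89700 = 359.79 kg.
Second-burn propellant = 401.104 − 359.79 = 41.314 kg.

propellant for the second burn ≈ 41.3 kg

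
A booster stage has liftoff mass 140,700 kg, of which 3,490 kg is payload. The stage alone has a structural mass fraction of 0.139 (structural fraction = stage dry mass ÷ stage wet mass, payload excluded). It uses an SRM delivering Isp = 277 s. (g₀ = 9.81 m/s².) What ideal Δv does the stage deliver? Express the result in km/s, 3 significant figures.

Δv ≈ 4.97 km/s

Stage wet mass = m₀ − payload = 140,700 − 3,490 = 137,210 kg.
Stage dry mass = ε × stage wet mass = 0.139 × 137,210 = 19,072.2 kg.
Burnout mass m_f = stage dry + payload = 19,072.2 + 3,490 = 22,562.2 kg.
v_e = Isp · g₀ = 277 × 9.81 = 2717.4 m/s.
Using Δv = v_e ln(m₀/m_f): Δv = v_e · ln(140,700/22,562.2) = 2717.4 × ln(6.236) = 2717.4 × 1.8304 ≈ 4974 m/s.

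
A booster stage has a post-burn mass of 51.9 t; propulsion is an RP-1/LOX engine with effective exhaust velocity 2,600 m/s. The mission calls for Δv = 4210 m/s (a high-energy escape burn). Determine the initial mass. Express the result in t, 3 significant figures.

initial mass ≈ 262 t

From the ideal rocket equation, m₀/m_f = exp(Δv / v_e) = exp(4210 / 2600.0) = exp(1.6192) = 5.0492.
m₀ = m_f × 5.0492 = 51.9 × 5.0492 = 262.053 t.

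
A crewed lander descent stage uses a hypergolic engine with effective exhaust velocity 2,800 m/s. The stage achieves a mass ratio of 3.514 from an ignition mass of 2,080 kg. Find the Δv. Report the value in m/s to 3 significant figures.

Δv ≈ 3520 m/s

Using Δv = v_e ln(m₀/m_f): Δv = v_e · ln(3.514) = 2800.0 × 1.2568 ≈ 3518.9 m/s.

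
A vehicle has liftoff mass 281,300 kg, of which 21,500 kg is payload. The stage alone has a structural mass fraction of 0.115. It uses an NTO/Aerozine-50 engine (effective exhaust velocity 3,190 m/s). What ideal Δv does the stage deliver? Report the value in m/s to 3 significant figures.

Δv ≈ 5420 m/s

Stage wet mass = m₀ − payload = 281,300 − 21,500 = 259,800 kg.
Stage dry mass = ε × stage wet mass = 0.115 × 259,800 = 29,877 kg.
Burnout mass m_f = stage dry + payload = 29,877 + 21,500 = 51,377 kg.
Using Δv = v_e ln(m₀/m_f): Δv = v_e · ln(281,300/51,377) = 3190.0 × ln(5.475) = 3190.0 × 1.7002 ≈ 5424 m/s.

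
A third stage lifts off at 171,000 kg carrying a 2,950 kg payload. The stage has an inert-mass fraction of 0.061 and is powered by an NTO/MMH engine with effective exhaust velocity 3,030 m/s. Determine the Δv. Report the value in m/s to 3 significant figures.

Δv ≈ 7760 m/s

Stage wet mass = m₀ − payload = 171,000 − 2,950 = 168,050 kg.
Stage dry mass = ε × stage wet mass = 0.061 × 168,050 = 10,251.1 kg.
Burnout mass m_f = stage dry + payload = 10,251.1 + 2,950 = 13,201.1 kg.
Δv = v_e · ln(171,000/13,201.1) = 3030.0 × ln(12.95) = 3030.0 × 2.5614 ≈ 7761 m/s.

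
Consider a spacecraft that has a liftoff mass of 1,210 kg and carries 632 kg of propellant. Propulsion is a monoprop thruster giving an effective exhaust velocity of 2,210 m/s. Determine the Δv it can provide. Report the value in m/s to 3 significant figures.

m_f = m₀ − m_prop = 1,210 − 632 = 578 kg.
Δv = v_e · ln(m₀/m_f) = 2210.0 × ln(2.093) = 2210.0 × 0.7388 ≈ 1632.8 m/s.

Δv ≈ 1630 m/s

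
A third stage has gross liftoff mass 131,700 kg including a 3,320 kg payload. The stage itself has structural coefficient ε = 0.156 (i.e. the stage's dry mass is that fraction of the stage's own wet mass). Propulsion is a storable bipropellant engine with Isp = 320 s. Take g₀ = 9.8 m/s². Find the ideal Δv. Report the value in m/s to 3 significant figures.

Δv ≈ 5430 m/s

Stage wet mass = m₀ − payload = 131,700 − 3,320 = 128,380 kg.
Stage dry mass = ε × stage wet mass = 0.156 × 128,380 = 20,027.3 kg.
Burnout mass m_f = stage dry + payload = 20,027.3 + 3,320 = 23,347.3 kg.
v_e = Isp · g₀ = 320 × 9.8 = 3136.0 m/s.
Δv = v_e · ln(131,700/23,347.3) = 3136.0 × ln(5.641) = 3136.0 × 1.7300 ≈ 5425 m/s.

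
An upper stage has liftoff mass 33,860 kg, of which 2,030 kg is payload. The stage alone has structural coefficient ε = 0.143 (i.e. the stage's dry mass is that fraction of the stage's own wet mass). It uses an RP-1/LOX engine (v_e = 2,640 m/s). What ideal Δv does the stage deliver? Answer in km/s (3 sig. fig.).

Δv ≈ 4.32 km/s

Stage wet mass = m₀ − payload = 33,860 − 2,030 = 31,830 kg.
Stage dry mass = ε × stage wet mass = 0.143 × 31,830 = 4,551.69 kg.
Burnout mass m_f = stage dry + payload = 4,551.69 + 2,030 = 6,581.69 kg.
By the Tsiolkovsky rocket equation, Δv = v_e · ln(33,860/6,581.69) = 2640.0 × ln(5.145) = 2640.0 × 1.6379 ≈ 4324 m/s.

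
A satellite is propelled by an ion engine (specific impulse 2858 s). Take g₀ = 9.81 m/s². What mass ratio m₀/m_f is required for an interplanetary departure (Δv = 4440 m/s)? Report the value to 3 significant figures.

mass ratio ≈ 1.17

v_e = Isp · g₀ = 2858 × 9.81 = 28037.0 m/s.
From the ideal rocket equation, m₀/m_f = exp(Δv / v_e) = exp(4440 / 28037.0) = exp(0.1584) = 1.1716.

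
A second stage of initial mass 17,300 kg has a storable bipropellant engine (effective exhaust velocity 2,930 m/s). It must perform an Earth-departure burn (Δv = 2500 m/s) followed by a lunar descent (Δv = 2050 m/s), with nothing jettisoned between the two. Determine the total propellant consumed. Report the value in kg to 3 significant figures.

total propellant consumed ≈ 13600 kg

After the first burn: m = 17300 × exp(−2500/2930.0) = 17300 × 0.42603 = 7,370.32 kg.
After the second burn: m = 7,370.32 × exp(−2050/2930.0) = 7,370.32 × 0.49675 = 3,661.21 kg.
Total propellant = m₀ − m_final = 17300 − 3,661.21 = 13,638.79 kg.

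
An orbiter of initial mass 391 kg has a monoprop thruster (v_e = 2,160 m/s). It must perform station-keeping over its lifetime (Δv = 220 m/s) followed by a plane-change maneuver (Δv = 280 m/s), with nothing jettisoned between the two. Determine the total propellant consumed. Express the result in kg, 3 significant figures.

After the first burn: m = 391 × exp(−220/2160.0) = 391 × 0.90316 = 353.136 kg.
After the second burn: m = 353.136 × exp(−280/2160.0) = 353.136 × 0.87842 = 310.202 kg.
Total propellant = m₀ − m_final = 391 − 310.202 = 80.798 kg.

total propellant consumed ≈ 80.8 kg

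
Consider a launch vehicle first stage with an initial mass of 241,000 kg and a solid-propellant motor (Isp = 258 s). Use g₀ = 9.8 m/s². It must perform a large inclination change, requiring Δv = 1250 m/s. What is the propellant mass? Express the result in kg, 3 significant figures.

v_e = Isp · g₀ = 258 × 9.8 = 2528.4 m/s.
From the ideal rocket equation, m₀/m_f = exp(Δv / v_e) = exp(1250 / 2528.4) = exp(0.4944) = 1.6395.
m_f = 241,000 / 1.6395 = 146,996 kg, so propellant = m₀ − m_f = 241,000 − 146,996 = 94,004 kg.

propellant mass ≈ 94000 kg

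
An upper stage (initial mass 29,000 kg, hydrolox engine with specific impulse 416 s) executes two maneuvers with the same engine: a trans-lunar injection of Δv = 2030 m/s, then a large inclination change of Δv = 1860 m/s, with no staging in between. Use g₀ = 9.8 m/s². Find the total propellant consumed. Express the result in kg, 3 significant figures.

total propellant consumed ≈ 17800 kg

v_e = Isp · g₀ = 416 × 9.8 = 4076.8 m/s.
After the first burn: m = 29000 × exp(−2030/4076.8) = 29000 × 0.60778 = 17,625.6 kg.
After the second burn: m = 17,625.6 × exp(−1860/4076.8) = 17,625.6 × 0.63366 = 11,168.6 kg.
Total propellant = m₀ − m_final = 29000 − 11,168.6 = 17,831.4 kg.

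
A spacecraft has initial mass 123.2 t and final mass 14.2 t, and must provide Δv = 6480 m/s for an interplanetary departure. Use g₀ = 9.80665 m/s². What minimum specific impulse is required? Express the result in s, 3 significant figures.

ln(m₀/m_f) = ln(123200/14200) = ln(8.676) = 2.1606.
v_e = Δv / ln(m₀/m_f) = 6480 / 2.1606 = 2999.2 m/s.
Isp = v_e / g₀ = 2999.2 / 9.80665 = 305.8 s.

Isp ≈ 306 s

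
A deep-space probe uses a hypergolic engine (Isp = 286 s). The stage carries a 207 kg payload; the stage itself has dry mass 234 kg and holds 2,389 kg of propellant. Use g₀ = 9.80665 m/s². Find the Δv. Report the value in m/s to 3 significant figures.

Δv ≈ 5210 m/s

v_e = Isp · g₀ = 286 × 9.80665 = 2804.7 m/s.
m₀ = payload + dry + propellant = 207 + 234 + 2,389 = 2,830 kg.
m_f = payload + dry = 207 + 234 = 441 kg.
Δv = v_e · ln(m₀/m_f) = 2804.7 × ln(6.417) = 2804.7 × 1.8590 ≈ 5213.9 m/s.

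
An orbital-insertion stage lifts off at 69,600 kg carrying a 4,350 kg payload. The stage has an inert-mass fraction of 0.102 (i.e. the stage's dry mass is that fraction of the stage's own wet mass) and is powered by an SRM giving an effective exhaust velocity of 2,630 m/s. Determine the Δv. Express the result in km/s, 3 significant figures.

Stage wet mass = m₀ − payload = 69,600 − 4,350 = 65,250 kg.
Stage dry mass = ε × stage wet mass = 0.102 × 65,250 = 6,655.5 kg.
Burnout mass m_f = stage dry + payload = 6,655.5 + 4,350 = 11,005.5 kg.
By the Tsiolkovsky rocket equation, Δv = v_e · ln(69,600/11,005.5) = 2630.0 × ln(6.324) = 2630.0 × 1.8444 ≈ 4851 m/s.

Δv ≈ 4.85 km/s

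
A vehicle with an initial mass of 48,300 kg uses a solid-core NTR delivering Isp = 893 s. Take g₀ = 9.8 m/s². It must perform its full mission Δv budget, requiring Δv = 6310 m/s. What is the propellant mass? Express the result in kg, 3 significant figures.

v_e = Isp · g₀ = 893 × 9.8 = 8751.4 m/s.
From the ideal rocket equation, m₀/m_f = exp(Δv / v_e) = exp(6310 / 8751.4) = exp(0.7210) = 2.0565.
m_f = 48,300 / 2.0565 = 23,486.5 kg, so propellant = m₀ − m_f = 48,300 − 23,486.5 = 24,813.5 kg.

propellant mass ≈ 24800 kg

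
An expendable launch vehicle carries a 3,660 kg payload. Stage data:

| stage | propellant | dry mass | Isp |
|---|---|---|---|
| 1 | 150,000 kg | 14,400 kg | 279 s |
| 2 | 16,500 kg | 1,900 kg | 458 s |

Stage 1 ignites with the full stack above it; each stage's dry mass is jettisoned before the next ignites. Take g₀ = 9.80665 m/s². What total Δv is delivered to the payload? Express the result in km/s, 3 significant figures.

Δv ≈ 10.7 km/s

Ignition mass of stage 1 = 150,000+14,400 + 16,500+1,900 + 3,660 = 186,460 kg.
Stage 1: m₀ = 186,460 kg, m_f = 186,460 − 150,000 = 36,460 kg; Δv = 279×9.80665×ln(5.114) = 2736.1×1.6320 ≈ 4465 m/s.
Stage 2: m₀ = 22,060 kg, m_f = 22,060 − 16,500 = 5,560 kg; Δv = 458×9.80665×ln(3.968) = 4491.4×1.3782 ≈ 6190 m/s.
Total Δv = 4465 + 6190 = 10655 m/s.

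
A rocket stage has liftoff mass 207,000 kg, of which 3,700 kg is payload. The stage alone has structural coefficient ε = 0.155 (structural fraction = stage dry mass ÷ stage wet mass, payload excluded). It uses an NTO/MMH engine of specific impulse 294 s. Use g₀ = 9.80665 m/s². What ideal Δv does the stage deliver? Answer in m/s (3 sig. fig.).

Stage wet mass = m₀ − payload = 207,000 − 3,700 = 203,300 kg.
Stage dry mass = ε × stage wet mass = 0.155 × 203,300 = 31,511.5 kg.
Burnout mass m_f = stage dry + payload = 31,511.5 + 3,700 = 35,211.5 kg.
v_e = Isp · g₀ = 294 × 9.80665 = 2883.2 m/s.
From the ideal rocket equation, Δv = v_e · ln(207,000/35,211.5) = 2883.2 × ln(5.879) = 2883.2 × 1.7713 ≈ 5107 m/s.

Δv ≈ 5110 m/s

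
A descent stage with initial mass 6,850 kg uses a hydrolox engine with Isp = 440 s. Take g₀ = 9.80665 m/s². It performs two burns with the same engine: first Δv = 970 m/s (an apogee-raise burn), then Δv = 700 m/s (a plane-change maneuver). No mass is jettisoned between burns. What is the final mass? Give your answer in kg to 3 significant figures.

final mass ≈ 4650 kg

v_e = Isp · g₀ = 440 × 9.80665 = 4314.9 m/s.
After the first burn: m = 6850 × exp(−970/4314.9) = 6850 × 0.79868 = 5,470.96 kg.
After the second burn: m = 5,470.96 × exp(−700/4314.9) = 5,470.96 × 0.85025 = 4,651.68 kg.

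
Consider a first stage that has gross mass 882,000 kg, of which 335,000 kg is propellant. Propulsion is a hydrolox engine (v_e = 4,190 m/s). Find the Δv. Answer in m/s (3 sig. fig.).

m_f = m₀ − m_prop = 882,000 − 335,000 = 547,000 kg.
Δv = v_e · ln(m₀/m_f) = 4190.0 × ln(1.612) = 4190.0 × 0.4777 ≈ 2001.7 m/s.

Δv ≈ 2000 m/s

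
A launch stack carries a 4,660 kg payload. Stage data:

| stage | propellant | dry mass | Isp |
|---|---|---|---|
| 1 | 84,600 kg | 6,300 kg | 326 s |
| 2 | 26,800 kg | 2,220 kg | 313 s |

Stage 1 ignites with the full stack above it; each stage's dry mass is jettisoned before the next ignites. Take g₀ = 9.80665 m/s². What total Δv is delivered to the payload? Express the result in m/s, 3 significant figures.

Δv ≈ 8510 m/s

Ignition mass of stage 1 = 84,600+6,300 + 26,800+2,220 + 4,660 = 124,580 kg.
Stage 1: m₀ = 124,580 kg, m_f = 124,580 − 84,600 = 39,980 kg; Δv = 326×9.80665×ln(3.116) = 3197.0×1.1366 ≈ 3634 m/s.
Stage 2: m₀ = 33,680 kg, m_f = 33,680 − 26,800 = 6,880 kg; Δv = 313×9.80665×ln(4.895) = 3069.5×1.5883 ≈ 4875 m/s.
Total Δv = 3634 + 4875 = 8509 m/s.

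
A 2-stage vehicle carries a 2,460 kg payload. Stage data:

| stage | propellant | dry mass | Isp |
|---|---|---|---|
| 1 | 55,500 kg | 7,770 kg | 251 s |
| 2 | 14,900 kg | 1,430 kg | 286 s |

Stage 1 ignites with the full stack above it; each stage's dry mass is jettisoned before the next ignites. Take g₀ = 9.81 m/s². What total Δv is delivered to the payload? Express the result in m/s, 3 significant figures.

Ignition mass of stage 1 = 55,500+7,770 + 14,900+1,430 + 2,460 = 82,060 kg.
Stage 1: m₀ = 82,060 kg, m_f = 82,060 − 55,500 = 26,560 kg; Δv = 251×9.81×ln(3.09) = 2462.3×1.1280 ≈ 2778 m/s.
Stage 2: m₀ = 18,790 kg, m_f = 18,790 − 14,900 = 3,890 kg; Δv = 286×9.81×ln(4.83) = 2805.7×1.5749 ≈ 4419 m/s.
Total Δv = 2778 + 4419 = 7197 m/s.

Δv ≈ 7200 m/s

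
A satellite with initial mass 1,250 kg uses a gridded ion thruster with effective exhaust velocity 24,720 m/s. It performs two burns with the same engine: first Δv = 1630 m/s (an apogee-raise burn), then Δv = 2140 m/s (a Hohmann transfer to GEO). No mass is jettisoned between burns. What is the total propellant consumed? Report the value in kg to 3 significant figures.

After the first burn: m = 1250 × exp(−1630/24720.0) = 1250 × 0.93619 = 1,170.24 kg.
After the second burn: m = 1,170.24 × exp(−2140/24720.0) = 1,170.24 × 0.91707 = 1,073.19 kg.
Total propellant = m₀ − m_final = 1250 − 1,073.19 = 176.81 kg.

total propellant consumed ≈ 177 kg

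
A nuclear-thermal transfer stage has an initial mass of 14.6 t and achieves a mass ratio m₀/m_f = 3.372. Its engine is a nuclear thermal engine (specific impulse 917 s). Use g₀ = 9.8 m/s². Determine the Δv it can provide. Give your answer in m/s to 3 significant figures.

v_e = Isp · g₀ = 917 × 9.8 = 8986.6 m/s.
From the ideal rocket equation, Δv = v_e · ln(3.372) = 8986.6 × 1.2155 ≈ 10923.3 m/s.

Δv ≈ 10900 m/s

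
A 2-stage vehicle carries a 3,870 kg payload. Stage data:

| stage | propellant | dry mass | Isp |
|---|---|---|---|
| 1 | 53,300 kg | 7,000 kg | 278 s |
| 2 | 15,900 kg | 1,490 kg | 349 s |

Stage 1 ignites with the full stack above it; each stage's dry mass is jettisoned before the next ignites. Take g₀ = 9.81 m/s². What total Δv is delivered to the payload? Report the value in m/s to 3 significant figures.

Δv ≈ 7610 m/s

Ignition mass of stage 1 = 53,300+7,000 + 15,900+1,490 + 3,870 = 81,560 kg.
Stage 1: m₀ = 81,560 kg, m_f = 81,560 − 53,300 = 28,260 kg; Δv = 278×9.81×ln(2.886) = 2727.2×1.0599 ≈ 2891 m/s.
Stage 2: m₀ = 21,260 kg, m_f = 21,260 − 15,900 = 5,360 kg; Δv = 349×9.81×ln(3.966) = 3423.7×1.3779 ≈ 4717 m/s.
Total Δv = 2891 + 4717 = 7608 m/s.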